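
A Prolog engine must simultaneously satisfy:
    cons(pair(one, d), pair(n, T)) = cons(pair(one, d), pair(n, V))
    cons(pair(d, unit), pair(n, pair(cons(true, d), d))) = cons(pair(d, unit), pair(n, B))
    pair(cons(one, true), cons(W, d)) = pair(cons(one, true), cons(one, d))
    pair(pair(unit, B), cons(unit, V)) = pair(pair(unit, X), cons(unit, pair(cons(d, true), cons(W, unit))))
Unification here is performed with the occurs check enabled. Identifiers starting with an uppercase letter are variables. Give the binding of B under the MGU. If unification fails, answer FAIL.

Decompose cons/2: pair(one, d) = pair(one, d),  pair(n, T) = pair(n, V).
Delete trivial equation pair(one, d) = pair(one, d).
Decompose pair/2: n = n,  T = V.
Delete trivial equation n = n.
Bind T := V; no other remaining equation mentions T.
Decompose cons/2: pair(d, unit) = pair(d, unit),  pair(n, pair(cons(true, d), d)) = pair(n, B).
Delete trivial equation pair(d, unit) = pair(d, unit).
Decompose pair/2: n = n,  pair(cons(true, d), d) = B.
Delete trivial equation n = n.
Bind B := pair(cons(true, d), d); substituting into the one remaining equation that mentions B gives: pair(pair(unit, pair(cons(true, d), d)), cons(unit, V)) = pair(pair(unit, X), cons(unit, pair(cons(d, true), cons(W, unit)))).
Decompose pair/2: cons(one, true) = cons(one, true),  cons(W, d) = cons(one, d).
Delete trivial equation cons(one, true) = cons(one, true).
Decompose cons/2: W = one,  d = d.
Bind W := one; substituting into the one remaining equation that mentions W gives: pair(pair(unit, pair(cons(true, d), d)), cons(unit, V)) = pair(pair(unit, X), cons(unit, pair(cons(d, true), cons(one, unit)))).
Delete trivial equation d = d.
Decompose pair/2: pair(unit, pair(cons(true, d), d)) = pair(unit, X),  cons(unit, V) = cons(unit, pair(cons(d, true), cons(one, unit))).
Decompose pair/2: unit = unit,  pair(cons(true, d), d) = X.
Delete trivial equation unit = unit.
Bind X := pair(cons(true, d), d); no other remaining equation mentions X.
Decompose cons/2: unit = unit,  V = pair(cons(d, true), cons(one, unit)).
Delete trivial equation unit = unit.
Bind V := pair(cons(d, true), cons(one, unit)). Substituting into the earlier binding gives T := pair(cons(d, true), cons(one, unit)).
MGU = { T -> pair(cons(d, true), cons(one, unit)), B -> pair(cons(true, d), d), W -> one, X -> pair(cons(true, d), d), V -> pair(cons(d, true), cons(one, unit)) }, so B -> pair(cons(true, d), d).

pair(cons(true, d), d)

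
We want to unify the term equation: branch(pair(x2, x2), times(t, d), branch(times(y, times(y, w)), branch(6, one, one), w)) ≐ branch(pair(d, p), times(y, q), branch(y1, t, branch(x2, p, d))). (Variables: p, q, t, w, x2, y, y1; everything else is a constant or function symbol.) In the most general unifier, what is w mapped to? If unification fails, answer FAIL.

branch(d, d, d)

Decompose branch/3: pair(x2, x2) ≐ pair(d, p),  times(t, d) ≐ times(y, q),  branch(times(y, times(y, w)), branch(6, one, one), w) ≐ branch(y1, t, branch(x2, p, d)).
Decompose pair/2: x2 ≐ d,  x2 ≐ p.
Bind x2 := d; substituting into the 2 remaining equations that mention x2 gives: d ≐ p,  branch(times(y, times(y, w)), branch(6, one, one), w) ≐ branch(y1, t, branch(d, p, d)).
Bind p := d; substituting into the one remaining equation that mentions p gives: branch(times(y, times(y, w)), branch(6, one, one), w) ≐ branch(y1, t, branch(d, d, d)).
Decompose times/2: t ≐ y,  d ≐ q.
Bind t := y; substituting into the one remaining equation that mentions t gives: branch(times(y, times(y, w)), branch(6, one, one), w) ≐ branch(y1, y, branch(d, d, d)).
Bind q := d; no other remaining equation mentions q.
Decompose branch/3: times(y, times(y, w)) ≐ y1,  branch(6, one, one) ≐ y,  w ≐ branch(d, d, d).
Bind y1 := times(y, times(y, w)); no other remaining equation mentions y1.
Bind y := branch(6, one, one); no other remaining equation mentions y. Substituting into the earlier bindings gives t := branch(6, one, one), y1 := times(branch(6, one, one), times(branch(6, one, one), w)).
Bind w := branch(d, d, d). Substituting into the earlier binding gives y1 := times(branch(6, one, one), times(branch(6, one, one), branch(d, d, d))).
MGU = { x2 -> d, p -> d, t -> branch(6, one, one), q -> d, y1 -> times(branch(6, one, one), times(branch(6, one, one), branch(d, d, d))), y -> branch(6, one, one), w -> branch(d, d, d) }, so w -> branch(d, d, d).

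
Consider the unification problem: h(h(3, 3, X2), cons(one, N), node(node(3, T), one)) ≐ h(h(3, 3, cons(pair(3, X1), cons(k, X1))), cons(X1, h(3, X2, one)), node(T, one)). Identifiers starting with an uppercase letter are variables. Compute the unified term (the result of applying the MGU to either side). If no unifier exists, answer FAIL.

FAIL

Decompose h/3: h(3, 3, X2) ≐ h(3, 3, cons(pair(3, X1), cons(k, X1))),  cons(one, N) ≐ cons(X1, h(3, X2, one)),  node(node(3, T), one) ≐ node(T, one).
Decompose h/3: 3 ≐ 3,  3 ≐ 3,  X2 ≐ cons(pair(3, X1), cons(k, X1)).
Delete trivial equation 3 ≐ 3.
Delete trivial equation 3 ≐ 3.
Bind X2 := cons(pair(3, X1), cons(k, X1)); substituting into the one remaining equation that mentions X2 gives: cons(one, N) ≐ cons(X1, h(3, cons(pair(3, X1), cons(k, X1)), one)).
Decompose cons/2: one ≐ X1,  N ≐ h(3, cons(pair(3, X1), cons(k, X1)), one).
Bind X1 := one; substituting into the one remaining equation that mentions X1 gives: N ≐ h(3, cons(pair(3, one), cons(k, one)), one). Substituting into the earlier binding gives X2 := cons(pair(3, one), cons(k, one)).
Bind N := h(3, cons(pair(3, one), cons(k, one)), one); no other remaining equation mentions N.
Decompose node/2: node(3, T) ≐ T,  one ≐ one.
Occurs check fails: T occurs in node(3, T); the equation T ≐ node(3, T) has no finite solution.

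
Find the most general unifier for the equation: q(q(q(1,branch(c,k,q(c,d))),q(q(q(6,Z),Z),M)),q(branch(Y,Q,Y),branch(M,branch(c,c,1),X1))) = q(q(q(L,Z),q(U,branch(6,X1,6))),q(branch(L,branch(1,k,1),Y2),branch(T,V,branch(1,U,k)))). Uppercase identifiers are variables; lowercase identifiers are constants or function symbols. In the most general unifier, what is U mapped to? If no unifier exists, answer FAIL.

q(q(6,branch(c,k,q(c,d))),branch(c,k,q(c,d)))

Decompose q/2: q(q(1,branch(c,k,q(c,d))),q(q(q(6,Z),Z),M)) = q(q(L,Z),q(U,branch(6,X1,6))),  q(branch(Y,Q,Y),branch(M,branch(c,c,1),X1)) = q(branch(L,branch(1,k,1),Y2),branch(T,V,branch(1,U,k))).
Decompose q/2: q(1,branch(c,k,q(c,d))) = q(L,Z),  q(q(q(6,Z),Z),M) = q(U,branch(6,X1,6)).
Decompose q/2: 1 = L,  branch(c,k,q(c,d)) = Z.
Bind L := 1; substituting into the one remaining equation that mentions L gives: q(branch(Y,Q,Y),branch(M,branch(c,c,1),X1)) = q(branch(1,branch(1,k,1),Y2),branch(T,V,branch(1,U,k))).
Bind Z := branch(c,k,q(c,d)); substituting into the one remaining equation that mentions Z gives: q(q(q(6,branch(c,k,q(c,d))),branch(c,k,q(c,d))),M) = q(U,branch(6,X1,6)).
Decompose q/2: q(q(6,branch(c,k,q(c,d))),branch(c,k,q(c,d))) = U,  M = branch(6,X1,6).
Bind U := q(q(6,branch(c,k,q(c,d))),branch(c,k,q(c,d))); substituting into the one remaining equation that mentions U gives: q(branch(Y,Q,Y),branch(M,branch(c,c,1),X1)) = q(branch(1,branch(1,k,1),Y2),branch(T,V,branch(1,q(q(6,branch(c,k,q(c,d))),branch(c,k,q(c,d))),k))).
Bind M := branch(6,X1,6); substituting into the remaining equation gives: q(branch(Y,Q,Y),branch(branch(6,X1,6),branch(c,c,1),X1)) = q(branch(1,branch(1,k,1),Y2),branch(T,V,branch(1,q(q(6,branch(c,k,q(c,d))),branch(c,k,q(c,d))),k))).
Decompose q/2: branch(Y,Q,Y) = branch(1,branch(1,k,1),Y2),  branch(branch(6,X1,6),branch(c,c,1),X1) = branch(T,V,branch(1,q(q(6,branch(c,k,q(c,d))),branch(c,k,q(c,d))),k)).
Decompose branch/3: Y = 1,  Q = branch(1,k,1),  Y = Y2.
Bind Y := 1; substituting into the one remaining equation that mentions Y gives: 1 = Y2.
Bind Q := branch(1,k,1); no other remaining equation mentions Q.
Bind Y2 := 1; no other remaining equation mentions Y2.
Decompose branch/3: branch(6,X1,6) = T,  branch(c,c,1) = V,  X1 = branch(1,q(q(6,branch(c,k,q(c,d))),branch(c,k,q(c,d))),k).
Bind T := branch(6,X1,6); no other remaining equation mentions T.
Bind V := branch(c,c,1); no other remaining equation mentions V.
Bind X1 := branch(1,q(q(6,branch(c,k,q(c,d))),branch(c,k,q(c,d))),k). Substituting into the earlier bindings gives M := branch(6,branch(1,q(q(6,branch(c,k,q(c,d))),branch(c,k,q(c,d))),k),6), T := branch(6,branch(1,q(q(6,branch(c,k,q(c,d))),branch(c,k,q(c,d))),k),6).
MGU = { L ↦ 1, Z ↦ branch(c,k,q(c,d)), U ↦ q(q(6,branch(c,k,q(c,d))),branch(c,k,q(c,d))), M ↦ branch(6,branch(1,q(q(6,branch(c,k,q(c,d))),branch(c,k,q(c,d))),k),6), Y ↦ 1, Q ↦ branch(1,k,1), Y2 ↦ 1, T ↦ branch(6,branch(1,q(q(6,branch(c,k,q(c,d))),branch(c,k,q(c,d))),k),6), V ↦ branch(c,c,1), X1 ↦ branch(1,q(q(6,branch(c,k,q(c,d))),branch(c,k,q(c,d))),k) }, so U ↦ q(q(6,branch(c,k,q(c,d))),branch(c,k,q(c,d))).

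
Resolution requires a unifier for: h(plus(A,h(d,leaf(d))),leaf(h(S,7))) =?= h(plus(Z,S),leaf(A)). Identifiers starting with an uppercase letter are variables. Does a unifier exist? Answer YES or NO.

YES

Decompose h/2: plus(A,h(d,leaf(d))) =?= plus(Z,S),  leaf(h(S,7)) =?= leaf(A).
Decompose plus/2: A =?= Z,  h(d,leaf(d)) =?= S.
Bind A := Z; substituting into the one remaining equation that mentions A gives: leaf(h(S,7)) =?= leaf(Z).
Bind S := h(d,leaf(d)); substituting into the remaining equation gives: leaf(h(h(d,leaf(d)),7)) =?= leaf(Z).
Decompose leaf/1: h(h(d,leaf(d)),7) =?= Z.
Bind Z := h(h(d,leaf(d)),7). Substituting into the earlier binding gives A := h(h(d,leaf(d)),7).
No equations remain and no clash or occurs-check failure arose, so a unifier exists.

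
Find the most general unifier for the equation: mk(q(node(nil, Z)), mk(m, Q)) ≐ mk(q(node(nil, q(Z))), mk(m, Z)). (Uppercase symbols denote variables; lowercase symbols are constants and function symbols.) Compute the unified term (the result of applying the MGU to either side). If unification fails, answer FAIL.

Decompose mk/2: q(node(nil, Z)) ≐ q(node(nil, q(Z))),  mk(m, Q) ≐ mk(m, Z).
Decompose q/1: node(nil, Z) ≐ node(nil, q(Z)).
Decompose node/2: nil ≐ nil,  Z ≐ q(Z).
Delete trivial equation nil ≐ nil.
Occurs check fails: Z occurs in q(Z); the equation Z ≐ q(Z) has no finite solution.

FAIL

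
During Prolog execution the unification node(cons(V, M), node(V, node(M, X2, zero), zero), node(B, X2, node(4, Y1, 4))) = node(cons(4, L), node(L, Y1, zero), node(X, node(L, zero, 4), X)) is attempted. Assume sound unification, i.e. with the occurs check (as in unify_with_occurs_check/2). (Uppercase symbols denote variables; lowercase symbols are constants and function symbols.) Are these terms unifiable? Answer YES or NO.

Decompose node/3: cons(V, M) = cons(4, L),  node(V, node(M, X2, zero), zero) = node(L, Y1, zero),  node(B, X2, node(4, Y1, 4)) = node(X, node(L, zero, 4), X).
Decompose cons/2: V = 4,  M = L.
Bind V := 4; substituting into the one remaining equation that mentions V gives: node(4, node(M, X2, zero), zero) = node(L, Y1, zero).
Bind M := L; substituting into the one remaining equation that mentions M gives: node(4, node(L, X2, zero), zero) = node(L, Y1, zero).
Decompose node/3: 4 = L,  node(L, X2, zero) = Y1,  zero = zero.
Bind L := 4; substituting into the 2 remaining equations that mention L gives: node(4, X2, zero) = Y1,  node(B, X2, node(4, Y1, 4)) = node(X, node(4, zero, 4), X). Substituting into the earlier binding gives M := 4.
Bind Y1 := node(4, X2, zero); substituting into the one remaining equation that mentions Y1 gives: node(B, X2, node(4, node(4, X2, zero), 4)) = node(X, node(4, zero, 4), X).
Delete trivial equation zero = zero.
Decompose node/3: B = X,  X2 = node(4, zero, 4),  node(4, node(4, X2, zero), 4) = X.
Bind B := X; no other remaining equation mentions B.
Bind X2 := node(4, zero, 4); substituting into the remaining equation gives: node(4, node(4, node(4, zero, 4), zero), 4) = X. Substituting into the earlier binding gives Y1 := node(4, node(4, zero, 4), zero).
Bind X := node(4, node(4, node(4, zero, 4), zero), 4). Substituting into the earlier binding gives B := node(4, node(4, node(4, zero, 4), zero), 4).
No equations remain and no clash or occurs-check failure arose, so a unifier exists.

YES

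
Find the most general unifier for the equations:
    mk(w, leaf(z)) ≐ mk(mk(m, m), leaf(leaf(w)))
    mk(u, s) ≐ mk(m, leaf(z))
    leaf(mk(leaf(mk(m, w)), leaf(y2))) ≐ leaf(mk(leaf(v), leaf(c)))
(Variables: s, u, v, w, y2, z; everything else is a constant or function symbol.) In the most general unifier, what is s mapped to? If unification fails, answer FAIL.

leaf(leaf(mk(m, m)))

Decompose mk/2: w ≐ mk(m, m),  leaf(z) ≐ leaf(leaf(w)).
Bind w := mk(m, m); substituting into the 2 remaining equations that mention w gives: leaf(z) ≐ leaf(leaf(mk(m, m))),  leaf(mk(leaf(mk(m, mk(m, m))), leaf(y2))) ≐ leaf(mk(leaf(v), leaf(c))).
Decompose leaf/1: z ≐ leaf(mk(m, m)).
Bind z := leaf(mk(m, m)); substituting into the one remaining equation that mentions z gives: mk(u, s) ≐ mk(m, leaf(leaf(mk(m, m)))).
Decompose mk/2: u ≐ m,  s ≐ leaf(leaf(mk(m, m))).
Bind u := m; no other remaining equation mentions u.
Bind s := leaf(leaf(mk(m, m))); no other remaining equation mentions s.
Decompose leaf/1: mk(leaf(mk(m, mk(m, m))), leaf(y2)) ≐ mk(leaf(v), leaf(c)).
Decompose mk/2: leaf(mk(m, mk(m, m))) ≐ leaf(v),  leaf(y2) ≐ leaf(c).
Decompose leaf/1: mk(m, mk(m, m)) ≐ v.
Bind v := mk(m, mk(m, m)); no other remaining equation mentions v.
Decompose leaf/1: y2 ≐ c.
Bind y2 := c.
MGU = { w ↦ mk(m, m), z ↦ leaf(mk(m, m)), u ↦ m, s ↦ leaf(leaf(mk(m, m))), v ↦ mk(m, mk(m, m)), y2 ↦ c }, so s ↦ leaf(leaf(mk(m, m))).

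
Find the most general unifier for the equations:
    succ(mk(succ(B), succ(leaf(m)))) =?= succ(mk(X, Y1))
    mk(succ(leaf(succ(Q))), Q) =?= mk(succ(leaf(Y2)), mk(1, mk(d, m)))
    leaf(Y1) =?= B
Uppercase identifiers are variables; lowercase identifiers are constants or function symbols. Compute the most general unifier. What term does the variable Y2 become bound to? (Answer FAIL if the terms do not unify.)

succ(mk(1, mk(d, m)))

Decompose succ/1: mk(succ(B), succ(leaf(m))) =?= mk(X, Y1).
Decompose mk/2: succ(B) =?= X,  succ(leaf(m)) =?= Y1.
Bind X := succ(B); no other remaining equation mentions X.
Bind Y1 := succ(leaf(m)); substituting into the one remaining equation that mentions Y1 gives: leaf(succ(leaf(m))) =?= B.
Decompose mk/2: succ(leaf(succ(Q))) =?= succ(leaf(Y2)),  Q =?= mk(1, mk(d, m)).
Decompose succ/1: leaf(succ(Q)) =?= leaf(Y2).
Decompose leaf/1: succ(Q) =?= Y2.
Bind Y2 := succ(Q); no other remaining equation mentions Y2.
Bind Q := mk(1, mk(d, m)); no other remaining equation mentions Q. Substituting into the earlier binding gives Y2 := succ(mk(1, mk(d, m))).
Bind B := leaf(succ(leaf(m))). Substituting into the earlier binding gives X := succ(leaf(succ(leaf(m)))).
MGU = { X := succ(leaf(succ(leaf(m)))), Y1 := succ(leaf(m)), Y2 := succ(mk(1, mk(d, m))), Q := mk(1, mk(d, m)), B := leaf(succ(leaf(m))) }, so Y2 := succ(mk(1, mk(d, m))).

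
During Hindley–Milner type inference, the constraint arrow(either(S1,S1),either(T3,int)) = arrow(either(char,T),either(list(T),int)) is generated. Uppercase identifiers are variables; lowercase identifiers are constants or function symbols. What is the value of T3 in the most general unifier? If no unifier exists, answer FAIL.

list(char)

Decompose arrow/2: either(S1,S1) = either(char,T),  either(T3,int) = either(list(T),int).
Decompose either/2: S1 = char,  S1 = T.
Bind S1 := char; substituting into the one remaining equation that mentions S1 gives: char = T.
Bind T := char; substituting into the remaining equation gives: either(T3,int) = either(list(char),int).
Decompose either/2: T3 = list(char),  int = int.
Bind T3 := list(char); no other remaining equation mentions T3.
Delete trivial equation int = int.
MGU = { S1 -> char, T -> char, T3 -> list(char) }, so T3 -> list(char).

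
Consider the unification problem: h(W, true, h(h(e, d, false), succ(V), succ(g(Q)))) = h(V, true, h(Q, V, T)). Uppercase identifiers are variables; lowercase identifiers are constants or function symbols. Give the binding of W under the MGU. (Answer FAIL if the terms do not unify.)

Decompose h/3: W = V,  true = true,  h(h(e, d, false), succ(V), succ(g(Q))) = h(Q, V, T).
Bind W := V; no other remaining equation mentions W.
Delete trivial equation true = true.
Decompose h/3: h(e, d, false) = Q,  succ(V) = V,  succ(g(Q)) = T.
Bind Q := h(e, d, false); substituting into the one remaining equation that mentions Q gives: succ(g(h(e, d, false))) = T.
Occurs check fails: V occurs in succ(V); the equation V = succ(V) has no finite solution.

FAIL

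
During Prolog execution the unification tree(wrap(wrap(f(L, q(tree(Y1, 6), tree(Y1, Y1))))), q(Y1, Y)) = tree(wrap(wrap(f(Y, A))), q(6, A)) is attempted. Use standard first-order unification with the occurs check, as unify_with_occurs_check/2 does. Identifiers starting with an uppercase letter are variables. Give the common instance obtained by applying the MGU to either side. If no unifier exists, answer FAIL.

tree(wrap(wrap(f(q(tree(6, 6), tree(6, 6)), q(tree(6, 6), tree(6, 6))))), q(6, q(tree(6, 6), tree(6, 6))))

Decompose tree/2: wrap(wrap(f(L, q(tree(Y1, 6), tree(Y1, Y1))))) = wrap(wrap(f(Y, A))),  q(Y1, Y) = q(6, A).
Decompose wrap/1: wrap(f(L, q(tree(Y1, 6), tree(Y1, Y1)))) = wrap(f(Y, A)).
Decompose wrap/1: f(L, q(tree(Y1, 6), tree(Y1, Y1))) = f(Y, A).
Decompose f/2: L = Y,  q(tree(Y1, 6), tree(Y1, Y1)) = A.
Bind L := Y; no other remaining equation mentions L.
Bind A := q(tree(Y1, 6), tree(Y1, Y1)); substituting into the remaining equation gives: q(Y1, Y) = q(6, q(tree(Y1, 6), tree(Y1, Y1))).
Decompose q/2: Y1 = 6,  Y = q(tree(Y1, 6), tree(Y1, Y1)).
Bind Y1 := 6; substituting into the remaining equation gives: Y = q(tree(6, 6), tree(6, 6)). Substituting into the earlier binding gives A := q(tree(6, 6), tree(6, 6)).
Bind Y := q(tree(6, 6), tree(6, 6)). Substituting into the earlier binding gives L := q(tree(6, 6), tree(6, 6)).
Applying the MGU to either side gives tree(wrap(wrap(f(q(tree(6, 6), tree(6, 6)), q(tree(6, 6), tree(6, 6))))), q(6, q(tree(6, 6), tree(6, 6)))).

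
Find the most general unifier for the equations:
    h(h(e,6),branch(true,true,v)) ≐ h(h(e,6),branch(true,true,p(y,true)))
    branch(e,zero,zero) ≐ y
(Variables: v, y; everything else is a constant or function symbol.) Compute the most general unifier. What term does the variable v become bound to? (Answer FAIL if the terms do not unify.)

Decompose h/2: h(e,6) ≐ h(e,6),  branch(true,true,v) ≐ branch(true,true,p(y,true)).
Delete trivial equation h(e,6) ≐ h(e,6).
Decompose branch/3: true ≐ true,  true ≐ true,  v ≐ p(y,true).
Delete trivial equation true ≐ true.
Delete trivial equation true ≐ true.
Bind v := p(y,true); no other remaining equation mentions v.
Bind y := branch(e,zero,zero). Substituting into the earlier binding gives v := p(branch(e,zero,zero),true).
MGU = { v ↦ p(branch(e,zero,zero),true), y ↦ branch(e,zero,zero) }, so v ↦ p(branch(e,zero,zero),true).

p(branch(e,zero,zero),true)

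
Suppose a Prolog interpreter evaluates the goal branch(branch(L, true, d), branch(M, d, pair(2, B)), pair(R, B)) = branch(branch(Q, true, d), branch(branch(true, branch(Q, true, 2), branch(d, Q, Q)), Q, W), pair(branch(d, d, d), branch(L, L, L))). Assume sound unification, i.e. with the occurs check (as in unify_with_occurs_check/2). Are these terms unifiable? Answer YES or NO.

YES

Decompose branch/3: branch(L, true, d) = branch(Q, true, d),  branch(M, d, pair(2, B)) = branch(branch(true, branch(Q, true, 2), branch(d, Q, Q)), Q, W),  pair(R, B) = pair(branch(d, d, d), branch(L, L, L)).
Decompose branch/3: L = Q,  true = true,  d = d.
Bind L := Q; substituting into the one remaining equation that mentions L gives: pair(R, B) = pair(branch(d, d, d), branch(Q, Q, Q)).
Delete trivial equation true = true.
Delete trivial equation d = d.
Decompose branch/3: M = branch(true, branch(Q, true, 2), branch(d, Q, Q)),  d = Q,  pair(2, B) = W.
Bind M := branch(true, branch(Q, true, 2), branch(d, Q, Q)); no other remaining equation mentions M.
Bind Q := d; substituting into the one remaining equation that mentions Q gives: pair(R, B) = pair(branch(d, d, d), branch(d, d, d)). Substituting into the earlier bindings gives L := d, M := branch(true, branch(d, true, 2), branch(d, d, d)).
Bind W := pair(2, B); no other remaining equation mentions W.
Decompose pair/2: R = branch(d, d, d),  B = branch(d, d, d).
Bind R := branch(d, d, d); no other remaining equation mentions R.
Bind B := branch(d, d, d). Substituting into the earlier binding gives W := pair(2, branch(d, d, d)).
No equations remain and no clash or occurs-check failure arose, so a unifier exists.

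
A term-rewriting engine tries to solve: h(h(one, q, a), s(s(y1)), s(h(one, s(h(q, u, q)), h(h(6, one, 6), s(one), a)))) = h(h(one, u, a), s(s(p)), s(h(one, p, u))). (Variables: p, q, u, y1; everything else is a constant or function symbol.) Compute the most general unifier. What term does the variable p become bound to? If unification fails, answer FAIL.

Decompose h/3: h(one, q, a) = h(one, u, a),  s(s(y1)) = s(s(p)),  s(h(one, s(h(q, u, q)), h(h(6, one, 6), s(one), a))) = s(h(one, p, u)).
Decompose h/3: one = one,  q = u,  a = a.
Delete trivial equation one = one.
Bind q := u; substituting into the one remaining equation that mentions q gives: s(h(one, s(h(u, u, u)), h(h(6, one, 6), s(one), a))) = s(h(one, p, u)).
Delete trivial equation a = a.
Decompose s/1: s(y1) = s(p).
Decompose s/1: y1 = p.
Bind y1 := p; no other remaining equation mentions y1.
Decompose s/1: h(one, s(h(u, u, u)), h(h(6, one, 6), s(one), a)) = h(one, p, u).
Decompose h/3: one = one,  s(h(u, u, u)) = p,  h(h(6, one, 6), s(one), a) = u.
Delete trivial equation one = one.
Bind p := s(h(u, u, u)); no other remaining equation mentions p. Substituting into the earlier binding gives y1 := s(h(u, u, u)).
Bind u := h(h(6, one, 6), s(one), a). Substituting into the earlier bindings gives q := h(h(6, one, 6), s(one), a), y1 := s(h(h(h(6, one, 6), s(one), a), h(h(6, one, 6), s(one), a), h(h(6, one, 6), s(one), a))), p := s(h(h(h(6, one, 6), s(one), a), h(h(6, one, 6), s(one), a), h(h(6, one, 6), s(one), a))).
MGU = { q := h(h(6, one, 6), s(one), a), y1 := s(h(h(h(6, one, 6), s(one), a), h(h(6, one, 6), s(one), a), h(h(6, one, 6), s(one), a))), p := s(h(h(h(6, one, 6), s(one), a), h(h(6, one, 6), s(one), a), h(h(6, one, 6), s(one), a))), u := h(h(6, one, 6), s(one), a) }, so p := s(h(h(h(6, one, 6), s(one), a), h(h(6, one, 6), s(one), a), h(h(6, one, 6), s(one), a))).

s(h(h(h(6, one, 6), s(one), a), h(h(6, one, 6), s(one), a), h(h(6, one, 6), s(one), a)))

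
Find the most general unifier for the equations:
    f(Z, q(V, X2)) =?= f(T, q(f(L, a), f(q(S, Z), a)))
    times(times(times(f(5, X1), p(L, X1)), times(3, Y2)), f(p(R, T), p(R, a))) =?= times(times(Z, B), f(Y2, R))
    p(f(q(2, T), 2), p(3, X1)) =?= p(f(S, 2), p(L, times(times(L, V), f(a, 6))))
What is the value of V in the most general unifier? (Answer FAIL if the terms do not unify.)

FAIL

Decompose f/2: Z =?= T,  q(V, X2) =?= q(f(L, a), f(q(S, Z), a)).
Bind Z := T; substituting into the 2 remaining equations that mention Z gives: q(V, X2) =?= q(f(L, a), f(q(S, T), a)),  times(times(times(f(5, X1), p(L, X1)), times(3, Y2)), f(p(R, T), p(R, a))) =?= times(times(T, B), f(Y2, R)).
Decompose q/2: V =?= f(L, a),  X2 =?= f(q(S, T), a).
Bind V := f(L, a); substituting into the one remaining equation that mentions V gives: p(f(q(2, T), 2), p(3, X1)) =?= p(f(S, 2), p(L, times(times(L, f(L, a)), f(a, 6)))).
Bind X2 := f(q(S, T), a); no other remaining equation mentions X2.
Decompose times/2: times(times(f(5, X1), p(L, X1)), times(3, Y2)) =?= times(T, B),  f(p(R, T), p(R, a)) =?= f(Y2, R).
Decompose times/2: times(f(5, X1), p(L, X1)) =?= T,  times(3, Y2) =?= B.
Bind T := times(f(5, X1), p(L, X1)); substituting into the 2 remaining equations that mention T gives: f(p(R, times(f(5, X1), p(L, X1))), p(R, a)) =?= f(Y2, R),  p(f(q(2, times(f(5, X1), p(L, X1))), 2), p(3, X1)) =?= p(f(S, 2), p(L, times(times(L, f(L, a)), f(a, 6)))). Substituting into the earlier bindings gives Z := times(f(5, X1), p(L, X1)), X2 := f(q(S, times(f(5, X1), p(L, X1))), a).
Bind B := times(3, Y2); no other remaining equation mentions B.
Decompose f/2: p(R, times(f(5, X1), p(L, X1))) =?= Y2,  p(R, a) =?= R.
Bind Y2 := p(R, times(f(5, X1), p(L, X1))); no other remaining equation mentions Y2. Substituting into the earlier binding gives B := times(3, p(R, times(f(5, X1), p(L, X1)))).
Occurs check fails: R occurs in p(R, a); the equation R =?= p(R, a) has no finite solution.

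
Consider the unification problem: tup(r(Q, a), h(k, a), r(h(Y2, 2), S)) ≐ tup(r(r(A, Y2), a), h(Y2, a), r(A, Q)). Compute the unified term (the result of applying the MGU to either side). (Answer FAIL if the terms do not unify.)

Decompose tup/3: r(Q, a) ≐ r(r(A, Y2), a),  h(k, a) ≐ h(Y2, a),  r(h(Y2, 2), S) ≐ r(A, Q).
Decompose r/2: Q ≐ r(A, Y2),  a ≐ a.
Bind Q := r(A, Y2); substituting into the one remaining equation that mentions Q gives: r(h(Y2, 2), S) ≐ r(A, r(A, Y2)).
Delete trivial equation a ≐ a.
Decompose h/2: k ≐ Y2,  a ≐ a.
Bind Y2 := k; substituting into the one remaining equation that mentions Y2 gives: r(h(k, 2), S) ≐ r(A, r(A, k)). Substituting into the earlier binding gives Q := r(A, k).
Delete trivial equation a ≐ a.
Decompose r/2: h(k, 2) ≐ A,  S ≐ r(A, k).
Bind A := h(k, 2); substituting into the remaining equation gives: S ≐ r(h(k, 2), k). Substituting into the earlier binding gives Q := r(h(k, 2), k).
Bind S := r(h(k, 2), k).
Applying the MGU to either side gives tup(r(r(h(k, 2), k), a), h(k, a), r(h(k, 2), r(h(k, 2), k))).

tup(r(r(h(k, 2), k), a), h(k, a), r(h(k, 2), r(h(k, 2), k)))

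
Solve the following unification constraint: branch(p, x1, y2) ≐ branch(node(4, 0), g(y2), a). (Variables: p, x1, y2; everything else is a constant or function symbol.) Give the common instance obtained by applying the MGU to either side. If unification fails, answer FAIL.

branch(node(4, 0), g(a), a)

Decompose branch/3: p ≐ node(4, 0),  x1 ≐ g(y2),  y2 ≐ a.
Bind p := node(4, 0); no other remaining equation mentions p.
Bind x1 := g(y2); no other remaining equation mentions x1.
Bind y2 := a. Substituting into the earlier binding gives x1 := g(a).
Applying the MGU to either side gives branch(node(4, 0), g(a), a).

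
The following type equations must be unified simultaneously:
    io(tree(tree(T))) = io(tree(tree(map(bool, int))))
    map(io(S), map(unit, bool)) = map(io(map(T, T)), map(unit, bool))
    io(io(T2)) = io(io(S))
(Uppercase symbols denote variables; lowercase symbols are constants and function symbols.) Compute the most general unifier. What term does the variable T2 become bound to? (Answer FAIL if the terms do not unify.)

Decompose io/1: tree(tree(T)) = tree(tree(map(bool, int))).
Decompose tree/1: tree(T) = tree(map(bool, int)).
Decompose tree/1: T = map(bool, int).
Bind T := map(bool, int); substituting into the one remaining equation that mentions T gives: map(io(S), map(unit, bool)) = map(io(map(map(bool, int), map(bool, int))), map(unit, bool)).
Decompose map/2: io(S) = io(map(map(bool, int), map(bool, int))),  map(unit, bool) = map(unit, bool).
Decompose io/1: S = map(map(bool, int), map(bool, int)).
Bind S := map(map(bool, int), map(bool, int)); substituting into the one remaining equation that mentions S gives: io(io(T2)) = io(io(map(map(bool, int), map(bool, int)))).
Delete trivial equation map(unit, bool) = map(unit, bool).
Decompose io/1: io(T2) = io(map(map(bool, int), map(bool, int))).
Decompose io/1: T2 = map(map(bool, int), map(bool, int)).
Bind T2 := map(map(bool, int), map(bool, int)).
MGU = { T -> map(bool, int), S -> map(map(bool, int), map(bool, int)), T2 -> map(map(bool, int), map(bool, int)) }, so T2 -> map(map(bool, int), map(bool, int)).

map(map(bool, int), map(bool, int))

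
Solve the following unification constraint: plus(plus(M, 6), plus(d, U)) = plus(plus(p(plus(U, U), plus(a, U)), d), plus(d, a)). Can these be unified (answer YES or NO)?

Decompose plus/2: plus(M, 6) = plus(p(plus(U, U), plus(a, U)), d),  plus(d, U) = plus(d, a).
Decompose plus/2: M = p(plus(U, U), plus(a, U)),  6 = d.
Bind M := p(plus(U, U), plus(a, U)); no other remaining equation mentions M.
Clash: constants 6 and d differ; no unifier exists.

NO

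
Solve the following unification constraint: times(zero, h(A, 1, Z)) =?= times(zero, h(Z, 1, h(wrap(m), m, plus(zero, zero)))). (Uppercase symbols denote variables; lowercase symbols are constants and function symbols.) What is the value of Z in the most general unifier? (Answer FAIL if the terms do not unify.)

h(wrap(m), m, plus(zero, zero))

Decompose times/2: zero =?= zero,  h(A, 1, Z) =?= h(Z, 1, h(wrap(m), m, plus(zero, zero))).
Delete trivial equation zero =?= zero.
Decompose h/3: A =?= Z,  1 =?= 1,  Z =?= h(wrap(m), m, plus(zero, zero)).
Bind A := Z; no other remaining equation mentions A.
Delete trivial equation 1 =?= 1.
Bind Z := h(wrap(m), m, plus(zero, zero)). Substituting into the earlier binding gives A := h(wrap(m), m, plus(zero, zero)).
MGU = { A := h(wrap(m), m, plus(zero, zero)), Z := h(wrap(m), m, plus(zero, zero)) }, so Z := h(wrap(m), m, plus(zero, zero)).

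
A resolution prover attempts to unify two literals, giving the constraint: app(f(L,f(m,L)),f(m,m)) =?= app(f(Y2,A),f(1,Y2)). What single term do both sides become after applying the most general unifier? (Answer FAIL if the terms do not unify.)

FAIL

Decompose app/2: f(L,f(m,L)) =?= f(Y2,A),  f(m,m) =?= f(1,Y2).
Decompose f/2: L =?= Y2,  f(m,L) =?= A.
Bind L := Y2; substituting into the one remaining equation that mentions L gives: f(m,Y2) =?= A.
Bind A := f(m,Y2); no other remaining equation mentions A.
Decompose f/2: m =?= 1,  m =?= Y2.
Clash: constants m and 1 differ; no unifier exists.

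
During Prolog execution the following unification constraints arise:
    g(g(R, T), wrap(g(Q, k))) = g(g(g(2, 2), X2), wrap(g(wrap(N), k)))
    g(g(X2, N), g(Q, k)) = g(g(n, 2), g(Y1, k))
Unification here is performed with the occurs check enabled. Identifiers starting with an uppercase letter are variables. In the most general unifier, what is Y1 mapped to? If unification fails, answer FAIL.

wrap(2)

Decompose g/2: g(R, T) = g(g(2, 2), X2),  wrap(g(Q, k)) = wrap(g(wrap(N), k)).
Decompose g/2: R = g(2, 2),  T = X2.
Bind R := g(2, 2); no other remaining equation mentions R.
Bind T := X2; no other remaining equation mentions T.
Decompose wrap/1: g(Q, k) = g(wrap(N), k).
Decompose g/2: Q = wrap(N),  k = k.
Bind Q := wrap(N); substituting into the one remaining equation that mentions Q gives: g(g(X2, N), g(wrap(N), k)) = g(g(n, 2), g(Y1, k)).
Delete trivial equation k = k.
Decompose g/2: g(X2, N) = g(n, 2),  g(wrap(N), k) = g(Y1, k).
Decompose g/2: X2 = n,  N = 2.
Bind X2 := n; no other remaining equation mentions X2. Substituting into the earlier binding gives T := n.
Bind N := 2; substituting into the remaining equation gives: g(wrap(2), k) = g(Y1, k). Substituting into the earlier binding gives Q := wrap(2).
Decompose g/2: wrap(2) = Y1,  k = k.
Bind Y1 := wrap(2); no other remaining equation mentions Y1.
Delete trivial equation k = k.
MGU = { R -> g(2, 2), T -> n, Q -> wrap(2), X2 -> n, N -> 2, Y1 -> wrap(2) }, so Y1 -> wrap(2).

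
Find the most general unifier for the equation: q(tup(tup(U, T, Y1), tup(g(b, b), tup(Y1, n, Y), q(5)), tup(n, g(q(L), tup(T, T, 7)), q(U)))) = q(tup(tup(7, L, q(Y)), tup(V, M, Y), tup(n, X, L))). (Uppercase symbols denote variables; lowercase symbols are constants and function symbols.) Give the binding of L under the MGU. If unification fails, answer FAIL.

q(7)

Decompose q/1: tup(tup(U, T, Y1), tup(g(b, b), tup(Y1, n, Y), q(5)), tup(n, g(q(L), tup(T, T, 7)), q(U))) = tup(tup(7, L, q(Y)), tup(V, M, Y), tup(n, X, L)).
Decompose tup/3: tup(U, T, Y1) = tup(7, L, q(Y)),  tup(g(b, b), tup(Y1, n, Y), q(5)) = tup(V, M, Y),  tup(n, g(q(L), tup(T, T, 7)), q(U)) = tup(n, X, L).
Decompose tup/3: U = 7,  T = L,  Y1 = q(Y).
Bind U := 7; substituting into the one remaining equation that mentions U gives: tup(n, g(q(L), tup(T, T, 7)), q(7)) = tup(n, X, L).
Bind T := L; substituting into the one remaining equation that mentions T gives: tup(n, g(q(L), tup(L, L, 7)), q(7)) = tup(n, X, L).
Bind Y1 := q(Y); substituting into the one remaining equation that mentions Y1 gives: tup(g(b, b), tup(q(Y), n, Y), q(5)) = tup(V, M, Y).
Decompose tup/3: g(b, b) = V,  tup(q(Y), n, Y) = M,  q(5) = Y.
Bind V := g(b, b); no other remaining equation mentions V.
Bind M := tup(q(Y), n, Y); no other remaining equation mentions M.
Bind Y := q(5); no other remaining equation mentions Y. Substituting into the earlier bindings gives Y1 := q(q(5)), M := tup(q(q(5)), n, q(5)).
Decompose tup/3: n = n,  g(q(L), tup(L, L, 7)) = X,  q(7) = L.
Delete trivial equation n = n.
Bind X := g(q(L), tup(L, L, 7)); no other remaining equation mentions X.
Bind L := q(7). Substituting into the earlier bindings gives T := q(7), X := g(q(q(7)), tup(q(7), q(7), 7)).
MGU = { U -> 7, T -> q(7), Y1 -> q(q(5)), V -> g(b, b), M -> tup(q(q(5)), n, q(5)), Y -> q(5), X -> g(q(q(7)), tup(q(7), q(7), 7)), L -> q(7) }, so L -> q(7).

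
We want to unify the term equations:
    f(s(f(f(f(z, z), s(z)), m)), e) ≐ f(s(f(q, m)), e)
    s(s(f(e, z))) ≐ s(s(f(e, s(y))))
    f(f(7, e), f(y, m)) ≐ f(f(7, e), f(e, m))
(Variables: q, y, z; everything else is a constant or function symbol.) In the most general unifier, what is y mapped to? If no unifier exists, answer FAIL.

e

Decompose f/2: s(f(f(f(z, z), s(z)), m)) ≐ s(f(q, m)),  e ≐ e.
Decompose s/1: f(f(f(z, z), s(z)), m) ≐ f(q, m).
Decompose f/2: f(f(z, z), s(z)) ≐ q,  m ≐ m.
Bind q := f(f(z, z), s(z)); no other remaining equation mentions q.
Delete trivial equation m ≐ m.
Delete trivial equation e ≐ e.
Decompose s/1: s(f(e, z)) ≐ s(f(e, s(y))).
Decompose s/1: f(e, z) ≐ f(e, s(y)).
Decompose f/2: e ≐ e,  z ≐ s(y).
Delete trivial equation e ≐ e.
Bind z := s(y); no other remaining equation mentions z. Substituting into the earlier binding gives q := f(f(s(y), s(y)), s(s(y))).
Decompose f/2: f(7, e) ≐ f(7, e),  f(y, m) ≐ f(e, m).
Delete trivial equation f(7, e) ≐ f(7, e).
Decompose f/2: y ≐ e,  m ≐ m.
Bind y := e; no other remaining equation mentions y. Substituting into the earlier bindings gives q := f(f(s(e), s(e)), s(s(e))), z := s(e).
Delete trivial equation m ≐ m.
MGU = { q -> f(f(s(e), s(e)), s(s(e))), z -> s(e), y -> e }, so y -> e.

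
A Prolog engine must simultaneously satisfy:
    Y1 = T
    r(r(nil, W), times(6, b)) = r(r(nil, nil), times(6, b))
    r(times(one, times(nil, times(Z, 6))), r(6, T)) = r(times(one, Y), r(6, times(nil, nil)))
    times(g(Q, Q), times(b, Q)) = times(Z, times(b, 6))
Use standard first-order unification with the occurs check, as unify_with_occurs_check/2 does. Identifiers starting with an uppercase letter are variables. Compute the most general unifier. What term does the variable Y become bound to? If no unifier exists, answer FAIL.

times(nil, times(g(6, 6), 6))

Bind Y1 := T; no other remaining equation mentions Y1.
Decompose r/2: r(nil, W) = r(nil, nil),  times(6, b) = times(6, b).
Decompose r/2: nil = nil,  W = nil.
Delete trivial equation nil = nil.
Bind W := nil; no other remaining equation mentions W.
Delete trivial equation times(6, b) = times(6, b).
Decompose r/2: times(one, times(nil, times(Z, 6))) = times(one, Y),  r(6, T) = r(6, times(nil, nil)).
Decompose times/2: one = one,  times(nil, times(Z, 6)) = Y.
Delete trivial equation one = one.
Bind Y := times(nil, times(Z, 6)); no other remaining equation mentions Y.
Decompose r/2: 6 = 6,  T = times(nil, nil).
Delete trivial equation 6 = 6.
Bind T := times(nil, nil); no other remaining equation mentions T. Substituting into the earlier binding gives Y1 := times(nil, nil).
Decompose times/2: g(Q, Q) = Z,  times(b, Q) = times(b, 6).
Bind Z := g(Q, Q); no other remaining equation mentions Z. Substituting into the earlier binding gives Y := times(nil, times(g(Q, Q), 6)).
Decompose times/2: b = b,  Q = 6.
Delete trivial equation b = b.
Bind Q := 6. Substituting into the earlier bindings gives Y := times(nil, times(g(6, 6), 6)), Z := g(6, 6).
MGU = { Y1 -> times(nil, nil), W -> nil, Y -> times(nil, times(g(6, 6), 6)), T -> times(nil, nil), Z -> g(6, 6), Q -> 6 }, so Y -> times(nil, times(g(6, 6), 6)).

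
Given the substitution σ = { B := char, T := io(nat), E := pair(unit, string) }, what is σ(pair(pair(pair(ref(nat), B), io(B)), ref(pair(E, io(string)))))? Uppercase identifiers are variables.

Replace each occurrence of B with char.
Replace each occurrence of E with pair(unit, string).
Result: pair(pair(pair(ref(nat), char), io(char)), ref(pair(pair(unit, string), io(string)))).

pair(pair(pair(ref(nat), char), io(char)), ref(pair(pair(unit, string), io(string))))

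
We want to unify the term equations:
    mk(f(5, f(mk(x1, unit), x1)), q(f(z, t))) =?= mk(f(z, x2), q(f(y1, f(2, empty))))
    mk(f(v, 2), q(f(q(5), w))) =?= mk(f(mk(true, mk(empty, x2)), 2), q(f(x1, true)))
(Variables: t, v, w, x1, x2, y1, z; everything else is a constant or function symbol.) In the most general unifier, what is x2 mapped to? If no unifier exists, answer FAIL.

f(mk(q(5), unit), q(5))

Decompose mk/2: f(5, f(mk(x1, unit), x1)) =?= f(z, x2),  q(f(z, t)) =?= q(f(y1, f(2, empty))).
Decompose f/2: 5 =?= z,  f(mk(x1, unit), x1) =?= x2.
Bind z := 5; substituting into the one remaining equation that mentions z gives: q(f(5, t)) =?= q(f(y1, f(2, empty))).
Bind x2 := f(mk(x1, unit), x1); substituting into the one remaining equation that mentions x2 gives: mk(f(v, 2), q(f(q(5), w))) =?= mk(f(mk(true, mk(empty, f(mk(x1, unit), x1))), 2), q(f(x1, true))).
Decompose q/1: f(5, t) =?= f(y1, f(2, empty)).
Decompose f/2: 5 =?= y1,  t =?= f(2, empty).
Bind y1 := 5; no other remaining equation mentions y1.
Bind t := f(2, empty); no other remaining equation mentions t.
Decompose mk/2: f(v, 2) =?= f(mk(true, mk(empty, f(mk(x1, unit), x1))), 2),  q(f(q(5), w)) =?= q(f(x1, true)).
Decompose f/2: v =?= mk(true, mk(empty, f(mk(x1, unit), x1))),  2 =?= 2.
Bind v := mk(true, mk(empty, f(mk(x1, unit), x1))); no other remaining equation mentions v.
Delete trivial equation 2 =?= 2.
Decompose q/1: f(q(5), w) =?= f(x1, true).
Decompose f/2: q(5) =?= x1,  w =?= true.
Bind x1 := q(5); no other remaining equation mentions x1. Substituting into the earlier bindings gives x2 := f(mk(q(5), unit), q(5)), v := mk(true, mk(empty, f(mk(q(5), unit), q(5)))).
Bind w := true.
MGU = { z := 5, x2 := f(mk(q(5), unit), q(5)), y1 := 5, t := f(2, empty), v := mk(true, mk(empty, f(mk(q(5), unit), q(5)))), x1 := q(5), w := true }, so x2 := f(mk(q(5), unit), q(5)).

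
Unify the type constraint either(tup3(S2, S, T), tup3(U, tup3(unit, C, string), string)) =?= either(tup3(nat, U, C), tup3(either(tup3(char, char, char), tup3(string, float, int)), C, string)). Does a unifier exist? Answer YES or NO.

Decompose either/2: tup3(S2, S, T) =?= tup3(nat, U, C),  tup3(U, tup3(unit, C, string), string) =?= tup3(either(tup3(char, char, char), tup3(string, float, int)), C, string).
Decompose tup3/3: S2 =?= nat,  S =?= U,  T =?= C.
Bind S2 := nat; no other remaining equation mentions S2.
Bind S := U; no other remaining equation mentions S.
Bind T := C; no other remaining equation mentions T.
Decompose tup3/3: U =?= either(tup3(char, char, char), tup3(string, float, int)),  tup3(unit, C, string) =?= C,  string =?= string.
Bind U := either(tup3(char, char, char), tup3(string, float, int)); no other remaining equation mentions U. Substituting into the earlier binding gives S := either(tup3(char, char, char), tup3(string, float, int)).
Occurs check fails: C occurs in tup3(unit, C, string); the equation C =?= tup3(unit, C, string) has no finite solution.

NO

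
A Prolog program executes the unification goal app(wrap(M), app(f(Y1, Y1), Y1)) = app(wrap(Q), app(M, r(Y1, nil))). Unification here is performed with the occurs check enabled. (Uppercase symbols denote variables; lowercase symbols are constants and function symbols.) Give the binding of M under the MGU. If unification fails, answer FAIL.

Decompose app/2: wrap(M) = wrap(Q),  app(f(Y1, Y1), Y1) = app(M, r(Y1, nil)).
Decompose wrap/1: M = Q.
Bind M := Q; substituting into the remaining equation gives: app(f(Y1, Y1), Y1) = app(Q, r(Y1, nil)).
Decompose app/2: f(Y1, Y1) = Q,  Y1 = r(Y1, nil).
Bind Q := f(Y1, Y1); no other remaining equation mentions Q. Substituting into the earlier binding gives M := f(Y1, Y1).
Occurs check fails: Y1 occurs in r(Y1, nil); the equation Y1 = r(Y1, nil) has no finite solution.

FAIL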